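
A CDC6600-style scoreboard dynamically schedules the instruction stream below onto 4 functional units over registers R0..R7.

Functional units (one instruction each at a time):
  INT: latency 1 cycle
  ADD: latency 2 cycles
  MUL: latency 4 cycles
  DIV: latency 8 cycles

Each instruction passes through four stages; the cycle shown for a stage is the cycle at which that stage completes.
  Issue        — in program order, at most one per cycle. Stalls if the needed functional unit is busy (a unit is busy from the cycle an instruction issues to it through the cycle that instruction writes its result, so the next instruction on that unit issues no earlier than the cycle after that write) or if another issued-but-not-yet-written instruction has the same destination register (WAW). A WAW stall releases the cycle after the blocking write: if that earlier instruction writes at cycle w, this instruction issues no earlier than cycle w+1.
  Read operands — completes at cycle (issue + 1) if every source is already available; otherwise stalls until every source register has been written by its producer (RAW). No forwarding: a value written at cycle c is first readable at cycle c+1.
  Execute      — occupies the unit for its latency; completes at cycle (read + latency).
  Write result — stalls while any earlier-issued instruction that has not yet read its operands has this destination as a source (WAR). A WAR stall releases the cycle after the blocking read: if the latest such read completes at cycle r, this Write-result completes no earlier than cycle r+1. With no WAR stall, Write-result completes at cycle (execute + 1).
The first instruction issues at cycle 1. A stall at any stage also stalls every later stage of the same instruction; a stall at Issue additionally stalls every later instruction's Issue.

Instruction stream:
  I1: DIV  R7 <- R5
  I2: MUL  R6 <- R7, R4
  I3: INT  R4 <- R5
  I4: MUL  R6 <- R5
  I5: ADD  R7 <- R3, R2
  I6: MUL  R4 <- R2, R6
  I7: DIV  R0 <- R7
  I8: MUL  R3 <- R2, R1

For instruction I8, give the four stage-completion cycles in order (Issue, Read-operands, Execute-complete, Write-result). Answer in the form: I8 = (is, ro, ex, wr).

I1: IS=1 RO=2 EX=10 WR=11
I2: IS=2 RO=12 EX=16 WR=17  [RAW R7: wait I1 write@11]
I3: IS=3 RO=4 EX=5 WR=13  [WAR R4: wait I2 read@12]
I4: IS=18 RO=19 EX=23 WR=24  [struct: MUL busy until I2 writes@17]
I5: IS=19 RO=20 EX=22 WR=23
I6: IS=25 RO=26 EX=30 WR=31  [struct: MUL busy until I4 writes@24]
I7: IS=26 RO=27 EX=35 WR=36
I8: IS=32 RO=33 EX=37 WR=38  [struct: MUL busy until I6 writes@31]

I8 = (32, 33, 37, 38)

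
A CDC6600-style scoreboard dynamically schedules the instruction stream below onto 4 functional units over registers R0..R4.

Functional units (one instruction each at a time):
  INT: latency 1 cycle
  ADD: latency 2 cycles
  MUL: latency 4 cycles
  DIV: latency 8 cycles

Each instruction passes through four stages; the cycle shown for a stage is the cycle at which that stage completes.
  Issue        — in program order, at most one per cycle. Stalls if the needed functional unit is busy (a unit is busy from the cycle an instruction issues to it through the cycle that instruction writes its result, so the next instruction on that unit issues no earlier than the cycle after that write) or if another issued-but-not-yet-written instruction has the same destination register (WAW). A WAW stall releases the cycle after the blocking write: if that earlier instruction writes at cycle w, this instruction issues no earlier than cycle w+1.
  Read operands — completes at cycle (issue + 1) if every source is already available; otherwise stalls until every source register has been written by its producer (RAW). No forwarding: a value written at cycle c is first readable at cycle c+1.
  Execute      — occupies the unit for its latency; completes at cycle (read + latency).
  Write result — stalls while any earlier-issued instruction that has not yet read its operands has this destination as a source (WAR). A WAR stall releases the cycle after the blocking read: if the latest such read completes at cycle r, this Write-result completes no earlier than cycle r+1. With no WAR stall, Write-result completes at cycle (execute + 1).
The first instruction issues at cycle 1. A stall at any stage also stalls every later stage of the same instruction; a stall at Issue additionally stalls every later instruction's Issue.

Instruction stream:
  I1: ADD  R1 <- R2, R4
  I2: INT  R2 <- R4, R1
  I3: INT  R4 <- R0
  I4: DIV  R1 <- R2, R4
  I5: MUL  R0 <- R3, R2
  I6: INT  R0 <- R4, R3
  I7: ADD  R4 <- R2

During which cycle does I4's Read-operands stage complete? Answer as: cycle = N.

cycle = 13

[1] issue I1 (ADD)
[2] I1 read-ops; issue I2 (INT)
[4] I1 finished on ADD
[5] I1→R1
[6] I2 read-ops
[7] I2 finished on INT
[8] I2→R2
[9] issue I3 (INT)
[10] I3 read-ops; issue I4 (DIV)
[11] I3 finished on INT; issue I5 (MUL)
[12] I3→R4; I5 read-ops
[13] I4 read-ops
[16] I5 finished on MUL
[17] I5→R0
[18] issue I6 (INT)
[19] I6 read-ops; issue I7 (ADD)
[20] I6 finished on INT; I7 read-ops
[21] I4 finished on DIV; I6→R0
[22] I4→R1; I7 finished on ADD
[23] I7→R4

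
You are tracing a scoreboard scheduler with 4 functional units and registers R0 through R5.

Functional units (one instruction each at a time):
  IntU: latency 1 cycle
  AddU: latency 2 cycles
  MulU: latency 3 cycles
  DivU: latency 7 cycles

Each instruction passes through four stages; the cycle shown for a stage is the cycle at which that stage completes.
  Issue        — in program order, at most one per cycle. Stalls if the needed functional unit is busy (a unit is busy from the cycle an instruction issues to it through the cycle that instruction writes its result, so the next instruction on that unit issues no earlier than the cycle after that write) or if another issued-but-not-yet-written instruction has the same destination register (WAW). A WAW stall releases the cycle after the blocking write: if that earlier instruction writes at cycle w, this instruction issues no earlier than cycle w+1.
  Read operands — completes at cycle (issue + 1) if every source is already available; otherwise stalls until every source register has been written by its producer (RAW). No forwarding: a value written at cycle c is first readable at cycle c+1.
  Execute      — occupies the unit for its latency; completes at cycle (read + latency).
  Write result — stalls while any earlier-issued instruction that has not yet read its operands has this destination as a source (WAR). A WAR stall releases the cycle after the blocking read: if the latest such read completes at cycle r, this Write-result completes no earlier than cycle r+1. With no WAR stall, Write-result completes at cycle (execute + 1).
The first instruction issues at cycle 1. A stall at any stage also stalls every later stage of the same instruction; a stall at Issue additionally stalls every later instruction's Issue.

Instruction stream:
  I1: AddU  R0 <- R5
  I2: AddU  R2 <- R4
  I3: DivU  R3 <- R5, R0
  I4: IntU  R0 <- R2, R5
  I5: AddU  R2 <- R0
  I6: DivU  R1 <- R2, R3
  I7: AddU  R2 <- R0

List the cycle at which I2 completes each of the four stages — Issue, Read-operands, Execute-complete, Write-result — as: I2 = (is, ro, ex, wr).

[1] I1 dispatched to AddU
[2] I1 operands ready
[4] I1 complete
[5] R0←I1
[6] I2 dispatched to AddU
[7] I2 operands ready, I3 dispatched to DivU
[8] I3 operands ready, I4 dispatched to IntU
[9] I2 complete
[10] R2←I2
[11] I4 operands ready, I5 dispatched to AddU
[12] I4 complete
[13] R0←I4
[14] I5 operands ready
[15] I3 complete
[16] R3←I3, I5 complete
[17] R2←I5, I6 dispatched to DivU
[18] I6 operands ready, I7 dispatched to AddU
[19] I7 operands ready
[21] I7 complete
[22] R2←I7
[25] I6 complete
[26] R1←I6

I2 = (6, 7, 9, 10)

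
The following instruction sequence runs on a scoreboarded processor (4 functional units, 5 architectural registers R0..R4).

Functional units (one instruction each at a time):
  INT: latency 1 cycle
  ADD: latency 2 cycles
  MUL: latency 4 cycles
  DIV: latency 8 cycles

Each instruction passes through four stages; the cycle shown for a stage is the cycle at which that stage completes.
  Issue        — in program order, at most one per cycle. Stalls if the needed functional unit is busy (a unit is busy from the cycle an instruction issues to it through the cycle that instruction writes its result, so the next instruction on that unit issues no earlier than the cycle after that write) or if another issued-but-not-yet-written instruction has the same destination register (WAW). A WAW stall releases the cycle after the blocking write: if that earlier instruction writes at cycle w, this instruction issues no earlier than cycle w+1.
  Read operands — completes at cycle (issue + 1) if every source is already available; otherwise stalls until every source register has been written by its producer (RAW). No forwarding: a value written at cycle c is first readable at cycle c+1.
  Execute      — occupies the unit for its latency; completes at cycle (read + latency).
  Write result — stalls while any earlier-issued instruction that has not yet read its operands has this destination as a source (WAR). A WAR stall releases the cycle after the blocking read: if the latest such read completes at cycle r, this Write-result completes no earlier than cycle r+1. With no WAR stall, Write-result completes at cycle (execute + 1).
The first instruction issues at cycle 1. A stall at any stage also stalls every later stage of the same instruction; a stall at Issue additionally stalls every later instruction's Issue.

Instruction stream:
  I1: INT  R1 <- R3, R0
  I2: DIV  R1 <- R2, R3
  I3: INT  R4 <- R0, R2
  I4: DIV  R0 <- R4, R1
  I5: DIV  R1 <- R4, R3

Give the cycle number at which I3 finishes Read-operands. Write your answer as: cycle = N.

cycle = 7

t=1  I1 dispatched to INT
t=2  I1 operands ready
t=3  I1 complete
t=4  R1←I1
t=5  I2 dispatched to DIV
t=6  I2 operands ready, I3 dispatched to INT
t=7  I3 operands ready
t=8  I3 complete
t=9  R4←I3
t=14  I2 complete
t=15  R1←I2
t=16  I4 dispatched to DIV
t=17  I4 operands ready
t=25  I4 complete
t=26  R0←I4
t=27  I5 dispatched to DIV
t=28  I5 operands ready
t=36  I5 complete
t=37  R1←I5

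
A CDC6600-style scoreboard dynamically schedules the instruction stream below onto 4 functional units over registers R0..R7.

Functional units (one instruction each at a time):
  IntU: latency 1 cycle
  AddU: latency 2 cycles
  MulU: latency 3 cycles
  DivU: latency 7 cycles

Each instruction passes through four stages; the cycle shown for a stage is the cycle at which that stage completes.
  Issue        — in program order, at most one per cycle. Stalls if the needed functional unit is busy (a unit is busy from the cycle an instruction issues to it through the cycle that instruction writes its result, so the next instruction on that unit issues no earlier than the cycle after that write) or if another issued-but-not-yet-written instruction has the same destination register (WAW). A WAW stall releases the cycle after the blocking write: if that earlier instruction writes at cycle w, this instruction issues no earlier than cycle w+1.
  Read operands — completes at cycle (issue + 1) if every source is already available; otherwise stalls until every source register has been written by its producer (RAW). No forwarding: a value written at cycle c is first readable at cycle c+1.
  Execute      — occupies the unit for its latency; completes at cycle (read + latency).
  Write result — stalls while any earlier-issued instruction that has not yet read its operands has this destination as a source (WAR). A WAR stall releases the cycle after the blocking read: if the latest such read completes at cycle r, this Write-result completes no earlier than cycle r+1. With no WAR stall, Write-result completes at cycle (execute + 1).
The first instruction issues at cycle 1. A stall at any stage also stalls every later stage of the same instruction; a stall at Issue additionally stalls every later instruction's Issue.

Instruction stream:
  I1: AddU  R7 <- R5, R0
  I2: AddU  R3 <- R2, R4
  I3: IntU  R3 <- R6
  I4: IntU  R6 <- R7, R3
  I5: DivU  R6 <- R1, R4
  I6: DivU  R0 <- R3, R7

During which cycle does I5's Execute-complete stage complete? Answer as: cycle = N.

[1] I1 dispatched to AddU
[2] I1 operands ready
[4] I1 complete
[5] R7←I1
[6] I2 dispatched to AddU
[7] I2 operands ready
[9] I2 complete
[10] R3←I2
[11] I3 dispatched to IntU
[12] I3 operands ready
[13] I3 complete
[14] R3←I3
[15] I4 dispatched to IntU
[16] I4 operands ready
[17] I4 complete
[18] R6←I4
[19] I5 dispatched to DivU
[20] I5 operands ready
[27] I5 complete
[28] R6←I5
[29] I6 dispatched to DivU
[30] I6 operands ready
[37] I6 complete
[38] R0←I6

cycle = 27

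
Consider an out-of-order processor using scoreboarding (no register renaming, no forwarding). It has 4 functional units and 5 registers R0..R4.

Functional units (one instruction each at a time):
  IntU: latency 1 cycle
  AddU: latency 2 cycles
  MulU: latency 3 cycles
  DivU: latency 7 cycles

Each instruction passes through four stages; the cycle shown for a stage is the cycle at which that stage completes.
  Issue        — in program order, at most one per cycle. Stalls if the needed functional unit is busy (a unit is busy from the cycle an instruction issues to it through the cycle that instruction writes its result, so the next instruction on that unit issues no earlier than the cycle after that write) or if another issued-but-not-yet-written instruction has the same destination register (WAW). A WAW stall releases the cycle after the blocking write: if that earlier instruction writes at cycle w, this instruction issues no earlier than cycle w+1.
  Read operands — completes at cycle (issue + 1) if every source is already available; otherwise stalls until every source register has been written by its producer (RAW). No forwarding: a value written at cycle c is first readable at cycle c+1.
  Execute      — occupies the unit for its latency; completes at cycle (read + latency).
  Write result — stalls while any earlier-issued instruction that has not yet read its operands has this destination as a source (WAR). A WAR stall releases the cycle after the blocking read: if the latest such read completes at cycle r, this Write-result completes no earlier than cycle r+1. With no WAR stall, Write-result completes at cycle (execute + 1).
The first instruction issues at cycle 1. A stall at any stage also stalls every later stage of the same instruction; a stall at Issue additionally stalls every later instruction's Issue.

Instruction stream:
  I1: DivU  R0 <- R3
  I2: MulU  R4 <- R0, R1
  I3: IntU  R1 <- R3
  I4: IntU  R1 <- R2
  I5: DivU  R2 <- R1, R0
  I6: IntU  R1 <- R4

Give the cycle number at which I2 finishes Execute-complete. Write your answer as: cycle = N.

I1  is:1  ro:2  ex:9  wr:10
I2  is:2  ro:11  ex:14  wr:15  — RAW R0: wait I1 write@10
I3  is:3  ro:4  ex:5  wr:12  — WAR R1: wait I2 read@11
I4  is:13  ro:14  ex:15  wr:16  — struct: IntU busy until I3 writes@12
I5  is:14  ro:17  ex:24  wr:25  — RAW R1: wait I4 write@16
I6  is:17  ro:18  ex:19  wr:20  — struct: IntU busy until I4 writes@16

cycle = 14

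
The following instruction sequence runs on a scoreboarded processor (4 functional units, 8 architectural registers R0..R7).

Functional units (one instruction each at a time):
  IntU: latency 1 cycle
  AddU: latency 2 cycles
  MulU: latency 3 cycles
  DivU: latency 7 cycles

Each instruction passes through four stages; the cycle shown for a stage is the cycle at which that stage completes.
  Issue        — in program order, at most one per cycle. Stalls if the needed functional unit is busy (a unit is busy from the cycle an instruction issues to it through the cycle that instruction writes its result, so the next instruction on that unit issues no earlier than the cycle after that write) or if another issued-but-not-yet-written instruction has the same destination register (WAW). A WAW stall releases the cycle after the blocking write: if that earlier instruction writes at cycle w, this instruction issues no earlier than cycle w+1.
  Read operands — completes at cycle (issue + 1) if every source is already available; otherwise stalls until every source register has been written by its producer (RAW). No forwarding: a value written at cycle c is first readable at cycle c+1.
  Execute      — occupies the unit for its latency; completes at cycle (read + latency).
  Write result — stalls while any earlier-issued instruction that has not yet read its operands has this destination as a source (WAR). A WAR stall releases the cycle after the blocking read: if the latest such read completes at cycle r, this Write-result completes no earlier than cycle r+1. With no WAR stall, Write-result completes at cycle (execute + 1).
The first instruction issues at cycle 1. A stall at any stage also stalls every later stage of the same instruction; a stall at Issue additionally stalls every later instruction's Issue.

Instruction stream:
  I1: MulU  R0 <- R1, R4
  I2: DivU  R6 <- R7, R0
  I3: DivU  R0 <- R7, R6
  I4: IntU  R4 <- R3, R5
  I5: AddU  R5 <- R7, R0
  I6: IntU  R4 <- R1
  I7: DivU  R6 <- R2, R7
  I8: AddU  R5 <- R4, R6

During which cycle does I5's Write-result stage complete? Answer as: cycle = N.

cycle = 29

I1  is:1  ro:2  ex:5  wr:6
I2  is:2  ro:7  ex:14  wr:15  — RAW R0: wait I1 write@6
I3  is:16  ro:17  ex:24  wr:25  — struct: DivU busy until I2 writes@15
I4  is:17  ro:18  ex:19  wr:20
I5  is:18  ro:26  ex:28  wr:29  — RAW R0: wait I3 write@25
I6  is:21  ro:22  ex:23  wr:24  — struct: IntU busy until I4 writes@20
I7  is:26  ro:27  ex:34  wr:35  — struct: DivU busy until I3 writes@25
I8  is:30  ro:36  ex:38  wr:39  — struct: AddU busy until I5 writes@29, RAW R6: wait I7 write@35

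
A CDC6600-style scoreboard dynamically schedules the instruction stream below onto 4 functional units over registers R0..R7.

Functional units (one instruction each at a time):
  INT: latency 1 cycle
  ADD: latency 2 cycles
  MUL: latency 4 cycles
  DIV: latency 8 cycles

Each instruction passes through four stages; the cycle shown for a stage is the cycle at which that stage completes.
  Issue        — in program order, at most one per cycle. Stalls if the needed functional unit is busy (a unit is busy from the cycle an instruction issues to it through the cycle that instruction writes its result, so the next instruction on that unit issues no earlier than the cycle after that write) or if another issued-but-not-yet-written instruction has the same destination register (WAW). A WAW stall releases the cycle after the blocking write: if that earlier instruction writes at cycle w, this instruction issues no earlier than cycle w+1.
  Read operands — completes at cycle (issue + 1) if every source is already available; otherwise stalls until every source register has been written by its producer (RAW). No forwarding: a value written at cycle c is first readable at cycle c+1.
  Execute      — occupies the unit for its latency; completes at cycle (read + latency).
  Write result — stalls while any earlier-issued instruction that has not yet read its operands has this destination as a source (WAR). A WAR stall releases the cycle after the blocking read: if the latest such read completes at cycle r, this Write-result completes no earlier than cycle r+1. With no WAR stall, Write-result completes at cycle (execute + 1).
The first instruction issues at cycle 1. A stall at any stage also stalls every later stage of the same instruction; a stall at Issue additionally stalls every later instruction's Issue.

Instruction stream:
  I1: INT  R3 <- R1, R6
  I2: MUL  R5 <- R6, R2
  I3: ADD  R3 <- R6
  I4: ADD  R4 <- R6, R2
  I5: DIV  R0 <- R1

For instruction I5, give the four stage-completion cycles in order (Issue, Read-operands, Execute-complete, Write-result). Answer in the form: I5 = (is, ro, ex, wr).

[1] I1 issues→INT
[2] I1 reads | I2 issues→MUL
[3] I1 exec-done | I2 reads
[4] I1 writes R3
[5] I3 issues→ADD
[6] I3 reads
[7] I2 exec-done
[8] I2 writes R5 | I3 exec-done
[9] I3 writes R3
[10] I4 issues→ADD
[11] I4 reads | I5 issues→DIV
[12] I5 reads
[13] I4 exec-done
[14] I4 writes R4
[20] I5 exec-done
[21] I5 writes R0

I5 = (11, 12, 20, 21)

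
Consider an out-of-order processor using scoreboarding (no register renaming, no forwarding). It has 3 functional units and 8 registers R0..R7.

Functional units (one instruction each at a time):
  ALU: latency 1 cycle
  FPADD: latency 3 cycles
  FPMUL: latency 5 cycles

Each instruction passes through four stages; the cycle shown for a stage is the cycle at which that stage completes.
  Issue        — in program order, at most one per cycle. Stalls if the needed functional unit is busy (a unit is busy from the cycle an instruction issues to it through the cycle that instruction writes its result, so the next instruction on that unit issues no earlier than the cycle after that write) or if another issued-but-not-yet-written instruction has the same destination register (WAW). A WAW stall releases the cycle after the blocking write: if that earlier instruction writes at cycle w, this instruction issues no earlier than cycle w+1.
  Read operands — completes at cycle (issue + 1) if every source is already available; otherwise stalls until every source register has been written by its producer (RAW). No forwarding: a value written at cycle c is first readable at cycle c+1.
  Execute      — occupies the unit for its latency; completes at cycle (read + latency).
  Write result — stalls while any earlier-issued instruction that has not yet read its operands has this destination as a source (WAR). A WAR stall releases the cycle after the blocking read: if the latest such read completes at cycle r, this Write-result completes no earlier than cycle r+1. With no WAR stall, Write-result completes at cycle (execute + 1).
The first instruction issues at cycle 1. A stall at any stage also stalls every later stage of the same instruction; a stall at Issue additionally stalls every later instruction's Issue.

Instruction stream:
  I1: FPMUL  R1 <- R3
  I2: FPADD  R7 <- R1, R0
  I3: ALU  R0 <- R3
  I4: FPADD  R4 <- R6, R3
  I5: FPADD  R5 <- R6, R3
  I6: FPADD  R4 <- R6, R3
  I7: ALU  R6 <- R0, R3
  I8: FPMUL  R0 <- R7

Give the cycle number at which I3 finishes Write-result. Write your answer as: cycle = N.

cycle = 10

1) issue 1, read 2, done 7, write 8
2) issue 2, read 9, done 12, write 13  <RAW R1: wait I1 write@8>
3) issue 3, read 4, done 5, write 10  <WAR R0: wait I2 read@9>
4) issue 14, read 15, done 18, write 19  <struct: FPADD busy until I2 writes@13>
5) issue 20, read 21, done 24, write 25  <struct: FPADD busy until I4 writes@19>
6) issue 26, read 27, done 30, write 31  <struct: FPADD busy until I5 writes@25>
7) issue 27, read 28, done 29, write 30
8) issue 28, read 29, done 34, write 35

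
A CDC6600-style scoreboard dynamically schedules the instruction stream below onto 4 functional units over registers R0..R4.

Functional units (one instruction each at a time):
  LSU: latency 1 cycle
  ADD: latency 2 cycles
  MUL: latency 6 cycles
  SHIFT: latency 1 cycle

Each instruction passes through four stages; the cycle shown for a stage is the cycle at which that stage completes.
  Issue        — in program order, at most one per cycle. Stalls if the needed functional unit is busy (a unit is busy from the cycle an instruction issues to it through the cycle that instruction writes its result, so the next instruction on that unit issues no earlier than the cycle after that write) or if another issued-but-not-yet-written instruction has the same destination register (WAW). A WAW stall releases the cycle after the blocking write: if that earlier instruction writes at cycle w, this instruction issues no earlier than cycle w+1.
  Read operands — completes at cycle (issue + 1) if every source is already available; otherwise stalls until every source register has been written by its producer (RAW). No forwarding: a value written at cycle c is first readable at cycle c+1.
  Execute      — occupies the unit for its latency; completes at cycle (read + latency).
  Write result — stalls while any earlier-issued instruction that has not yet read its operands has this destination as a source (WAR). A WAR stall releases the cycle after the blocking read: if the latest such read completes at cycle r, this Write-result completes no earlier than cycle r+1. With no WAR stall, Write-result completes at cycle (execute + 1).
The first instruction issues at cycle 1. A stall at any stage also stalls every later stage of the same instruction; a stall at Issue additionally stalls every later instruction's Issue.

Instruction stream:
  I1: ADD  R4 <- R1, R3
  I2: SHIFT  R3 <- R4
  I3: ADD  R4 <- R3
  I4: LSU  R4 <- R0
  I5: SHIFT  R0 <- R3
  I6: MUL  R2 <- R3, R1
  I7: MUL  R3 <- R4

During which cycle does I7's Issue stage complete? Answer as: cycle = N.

c1: I1 dispatched to ADD
c2: I1 operands ready, I2 dispatched to SHIFT
c4: I1 complete
c5: R4←I1
c6: I2 operands ready, I3 dispatched to ADD
c7: I2 complete
c8: R3←I2
c9: I3 operands ready
c11: I3 complete
c12: R4←I3
c13: I4 dispatched to LSU
c14: I4 operands ready, I5 dispatched to SHIFT
c15: I4 complete, I5 operands ready, I6 dispatched to MUL
c16: R4←I4, I5 complete, I6 operands ready
c17: R0←I5
c22: I6 complete
c23: R2←I6
c24: I7 dispatched to MUL
c25: I7 operands ready
c31: I7 complete
c32: R3←I7

cycle = 24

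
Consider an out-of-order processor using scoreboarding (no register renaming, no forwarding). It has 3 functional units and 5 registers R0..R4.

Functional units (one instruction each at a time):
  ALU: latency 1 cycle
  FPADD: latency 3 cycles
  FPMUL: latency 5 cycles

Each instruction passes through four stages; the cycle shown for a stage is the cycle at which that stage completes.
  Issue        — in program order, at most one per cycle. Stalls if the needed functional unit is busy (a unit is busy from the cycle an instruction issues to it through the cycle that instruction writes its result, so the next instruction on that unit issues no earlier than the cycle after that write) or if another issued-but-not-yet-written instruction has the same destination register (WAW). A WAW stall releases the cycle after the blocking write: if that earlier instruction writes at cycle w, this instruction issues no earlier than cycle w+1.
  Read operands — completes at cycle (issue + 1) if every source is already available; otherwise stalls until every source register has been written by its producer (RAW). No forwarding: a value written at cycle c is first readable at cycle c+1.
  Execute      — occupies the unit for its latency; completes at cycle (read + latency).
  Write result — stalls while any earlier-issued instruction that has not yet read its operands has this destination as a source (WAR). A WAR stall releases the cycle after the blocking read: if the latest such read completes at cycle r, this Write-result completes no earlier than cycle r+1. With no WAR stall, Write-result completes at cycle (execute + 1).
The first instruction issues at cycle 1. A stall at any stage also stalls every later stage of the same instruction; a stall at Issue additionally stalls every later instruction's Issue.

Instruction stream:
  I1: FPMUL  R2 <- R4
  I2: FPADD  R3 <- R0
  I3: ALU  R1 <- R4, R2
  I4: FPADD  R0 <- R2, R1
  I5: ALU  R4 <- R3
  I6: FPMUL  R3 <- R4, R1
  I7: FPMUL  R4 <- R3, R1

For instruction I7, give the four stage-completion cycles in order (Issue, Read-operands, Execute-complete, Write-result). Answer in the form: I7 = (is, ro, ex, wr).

1) issue 1, read 2, done 7, write 8
2) issue 2, read 3, done 6, write 7
3) issue 3, read 9, done 10, write 11  <RAW R2: wait I1 write@8>
4) issue 8, read 12, done 15, write 16  <struct: FPADD busy until I2 writes@7 / RAW R1: wait I3 write@11>
5) issue 12, read 13, done 14, write 15  <struct: ALU busy until I3 writes@11>
6) issue 13, read 16, done 21, write 22  <RAW R4: wait I5 write@15>
7) issue 23, read 24, done 29, write 30  <struct: FPMUL busy until I6 writes@22>

I7 = (23, 24, 29, 30)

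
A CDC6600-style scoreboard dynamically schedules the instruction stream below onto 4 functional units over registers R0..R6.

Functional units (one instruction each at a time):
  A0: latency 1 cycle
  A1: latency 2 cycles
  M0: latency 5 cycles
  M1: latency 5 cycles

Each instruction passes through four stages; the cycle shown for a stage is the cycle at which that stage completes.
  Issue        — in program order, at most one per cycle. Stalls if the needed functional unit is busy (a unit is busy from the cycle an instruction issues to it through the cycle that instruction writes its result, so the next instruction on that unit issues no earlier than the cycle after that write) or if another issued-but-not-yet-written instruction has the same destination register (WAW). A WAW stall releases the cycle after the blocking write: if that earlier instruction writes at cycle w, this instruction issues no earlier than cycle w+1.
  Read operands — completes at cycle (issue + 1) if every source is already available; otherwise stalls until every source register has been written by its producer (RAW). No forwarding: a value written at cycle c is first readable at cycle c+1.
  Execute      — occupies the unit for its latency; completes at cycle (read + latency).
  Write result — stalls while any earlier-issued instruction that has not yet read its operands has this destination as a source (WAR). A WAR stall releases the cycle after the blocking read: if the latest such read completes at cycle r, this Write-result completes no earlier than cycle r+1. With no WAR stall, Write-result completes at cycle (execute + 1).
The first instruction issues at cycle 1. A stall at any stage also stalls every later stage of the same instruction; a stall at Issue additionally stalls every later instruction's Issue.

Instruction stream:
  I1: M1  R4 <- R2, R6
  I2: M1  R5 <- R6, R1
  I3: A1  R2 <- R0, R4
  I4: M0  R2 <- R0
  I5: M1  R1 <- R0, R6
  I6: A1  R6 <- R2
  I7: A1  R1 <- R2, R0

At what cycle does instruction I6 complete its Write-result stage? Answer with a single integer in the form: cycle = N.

t=1  I1 issues→M1
t=2  I1 reads
t=7  I1 exec-done
t=8  I1 writes R4
t=9  I2 issues→M1
t=10  I2 reads; I3 issues→A1
t=11  I3 reads
t=13  I3 exec-done
t=14  I3 writes R2
t=15  I2 exec-done; I4 issues→M0
t=16  I2 writes R5; I4 reads
t=17  I5 issues→M1
t=18  I5 reads; I6 issues→A1
t=21  I4 exec-done
t=22  I4 writes R2
t=23  I5 exec-done; I6 reads
t=24  I5 writes R1
t=25  I6 exec-done
t=26  I6 writes R6
t=27  I7 issues→A1
t=28  I7 reads
t=30  I7 exec-done
t=31  I7 writes R1

cycle = 26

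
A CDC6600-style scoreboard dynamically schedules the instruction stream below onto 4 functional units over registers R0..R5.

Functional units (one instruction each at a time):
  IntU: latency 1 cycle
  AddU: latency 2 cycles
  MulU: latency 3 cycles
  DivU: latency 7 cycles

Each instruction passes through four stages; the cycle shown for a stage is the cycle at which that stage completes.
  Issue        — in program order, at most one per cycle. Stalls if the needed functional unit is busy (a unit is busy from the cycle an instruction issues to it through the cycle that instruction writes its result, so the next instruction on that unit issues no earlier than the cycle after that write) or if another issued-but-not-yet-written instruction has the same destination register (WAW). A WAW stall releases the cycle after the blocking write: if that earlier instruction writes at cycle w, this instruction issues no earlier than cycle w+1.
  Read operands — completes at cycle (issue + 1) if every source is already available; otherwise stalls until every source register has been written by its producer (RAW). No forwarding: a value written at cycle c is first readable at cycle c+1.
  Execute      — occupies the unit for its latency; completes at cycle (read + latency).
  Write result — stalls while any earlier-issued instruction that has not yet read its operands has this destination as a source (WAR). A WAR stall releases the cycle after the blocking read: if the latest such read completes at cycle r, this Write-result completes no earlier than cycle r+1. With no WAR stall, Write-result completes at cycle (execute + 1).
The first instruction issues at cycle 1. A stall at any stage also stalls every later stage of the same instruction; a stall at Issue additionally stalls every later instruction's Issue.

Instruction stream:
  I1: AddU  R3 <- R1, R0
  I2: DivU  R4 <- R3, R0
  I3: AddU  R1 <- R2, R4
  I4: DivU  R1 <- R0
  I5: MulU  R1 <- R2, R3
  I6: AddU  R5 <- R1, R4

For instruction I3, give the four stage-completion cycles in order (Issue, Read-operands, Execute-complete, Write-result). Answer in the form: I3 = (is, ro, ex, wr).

I1: IS=1 RO=2 EX=4 WR=5
I2: IS=2 RO=6 EX=13 WR=14  [RAW R3: wait I1 write@5]
I3: IS=6 RO=15 EX=17 WR=18  [struct: AddU busy until I1 writes@5; RAW R4: wait I2 write@14]
I4: IS=19 RO=20 EX=27 WR=28  [WAW R1: wait I3 write@18]
I5: IS=29 RO=30 EX=33 WR=34  [WAW R1: wait I4 write@28]
I6: IS=30 RO=35 EX=37 WR=38  [RAW R1: wait I5 write@34]

I3 = (6, 15, 17, 18)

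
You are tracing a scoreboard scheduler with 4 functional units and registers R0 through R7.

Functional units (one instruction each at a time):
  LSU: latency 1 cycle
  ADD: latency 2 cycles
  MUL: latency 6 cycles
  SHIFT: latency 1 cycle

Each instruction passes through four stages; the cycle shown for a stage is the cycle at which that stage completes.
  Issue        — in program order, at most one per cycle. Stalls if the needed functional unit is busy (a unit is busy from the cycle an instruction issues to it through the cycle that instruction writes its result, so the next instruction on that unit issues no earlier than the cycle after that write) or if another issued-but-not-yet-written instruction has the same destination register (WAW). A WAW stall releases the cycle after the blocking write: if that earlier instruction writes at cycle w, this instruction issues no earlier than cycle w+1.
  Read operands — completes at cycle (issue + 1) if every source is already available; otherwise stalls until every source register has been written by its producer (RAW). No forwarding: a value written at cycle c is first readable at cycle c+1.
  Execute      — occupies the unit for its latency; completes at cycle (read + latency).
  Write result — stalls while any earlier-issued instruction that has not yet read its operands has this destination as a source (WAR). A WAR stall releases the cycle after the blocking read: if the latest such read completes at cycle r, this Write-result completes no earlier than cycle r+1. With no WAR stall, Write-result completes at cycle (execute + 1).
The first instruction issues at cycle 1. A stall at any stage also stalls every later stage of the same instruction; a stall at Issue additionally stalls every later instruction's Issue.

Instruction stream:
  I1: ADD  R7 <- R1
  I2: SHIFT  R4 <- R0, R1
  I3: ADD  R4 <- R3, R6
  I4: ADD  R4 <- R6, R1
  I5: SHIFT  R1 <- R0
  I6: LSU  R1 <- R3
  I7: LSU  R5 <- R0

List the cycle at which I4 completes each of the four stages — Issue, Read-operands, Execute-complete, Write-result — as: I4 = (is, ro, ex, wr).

I4 = (11, 12, 14, 15)

I1  is:1  ro:2  ex:4  wr:5
I2  is:2  ro:3  ex:4  wr:5
I3  is:6  ro:7  ex:9  wr:10  — WAW R4: wait I2 write@5
I4  is:11  ro:12  ex:14  wr:15  — struct: ADD busy until I3 writes@10
I5  is:12  ro:13  ex:14  wr:15
I6  is:16  ro:17  ex:18  wr:19  — WAW R1: wait I5 write@15
I7  is:20  ro:21  ex:22  wr:23  — struct: LSU busy until I6 writes@19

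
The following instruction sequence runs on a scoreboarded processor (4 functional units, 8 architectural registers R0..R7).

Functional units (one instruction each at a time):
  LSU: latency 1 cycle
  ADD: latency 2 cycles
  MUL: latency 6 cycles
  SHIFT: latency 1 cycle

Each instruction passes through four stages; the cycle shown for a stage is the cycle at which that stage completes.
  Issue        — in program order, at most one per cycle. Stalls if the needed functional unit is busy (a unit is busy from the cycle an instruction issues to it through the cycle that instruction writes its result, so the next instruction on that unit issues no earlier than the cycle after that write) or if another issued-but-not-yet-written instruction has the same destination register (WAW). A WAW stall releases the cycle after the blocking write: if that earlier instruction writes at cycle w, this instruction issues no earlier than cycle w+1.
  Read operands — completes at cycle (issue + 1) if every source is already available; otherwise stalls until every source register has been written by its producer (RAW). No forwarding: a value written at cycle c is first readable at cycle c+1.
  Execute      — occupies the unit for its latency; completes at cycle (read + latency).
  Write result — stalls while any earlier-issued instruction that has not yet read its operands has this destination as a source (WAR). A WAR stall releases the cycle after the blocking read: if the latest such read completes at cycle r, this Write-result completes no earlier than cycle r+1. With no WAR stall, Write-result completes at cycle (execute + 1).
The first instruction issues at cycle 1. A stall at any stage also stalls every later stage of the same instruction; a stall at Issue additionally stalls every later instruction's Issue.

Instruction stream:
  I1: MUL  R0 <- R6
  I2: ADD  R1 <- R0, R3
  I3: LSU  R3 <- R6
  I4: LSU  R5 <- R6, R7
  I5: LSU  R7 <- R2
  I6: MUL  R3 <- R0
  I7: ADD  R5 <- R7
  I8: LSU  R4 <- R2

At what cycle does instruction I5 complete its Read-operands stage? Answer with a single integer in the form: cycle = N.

cycle = 17

[I1] 1/2/8/9
[I2] 2/10/12/13  (RAW R0: wait I1 write@9)
[I3] 3/4/5/11  (WAR R3: wait I2 read@10)
[I4] 12/13/14/15  (struct: LSU busy until I3 writes@11)
[I5] 16/17/18/19  (struct: LSU busy until I4 writes@15)
[I6] 17/18/24/25
[I7] 18/20/22/23  (RAW R7: wait I5 write@19)
[I8] 20/21/22/23  (struct: LSU busy until I5 writes@19)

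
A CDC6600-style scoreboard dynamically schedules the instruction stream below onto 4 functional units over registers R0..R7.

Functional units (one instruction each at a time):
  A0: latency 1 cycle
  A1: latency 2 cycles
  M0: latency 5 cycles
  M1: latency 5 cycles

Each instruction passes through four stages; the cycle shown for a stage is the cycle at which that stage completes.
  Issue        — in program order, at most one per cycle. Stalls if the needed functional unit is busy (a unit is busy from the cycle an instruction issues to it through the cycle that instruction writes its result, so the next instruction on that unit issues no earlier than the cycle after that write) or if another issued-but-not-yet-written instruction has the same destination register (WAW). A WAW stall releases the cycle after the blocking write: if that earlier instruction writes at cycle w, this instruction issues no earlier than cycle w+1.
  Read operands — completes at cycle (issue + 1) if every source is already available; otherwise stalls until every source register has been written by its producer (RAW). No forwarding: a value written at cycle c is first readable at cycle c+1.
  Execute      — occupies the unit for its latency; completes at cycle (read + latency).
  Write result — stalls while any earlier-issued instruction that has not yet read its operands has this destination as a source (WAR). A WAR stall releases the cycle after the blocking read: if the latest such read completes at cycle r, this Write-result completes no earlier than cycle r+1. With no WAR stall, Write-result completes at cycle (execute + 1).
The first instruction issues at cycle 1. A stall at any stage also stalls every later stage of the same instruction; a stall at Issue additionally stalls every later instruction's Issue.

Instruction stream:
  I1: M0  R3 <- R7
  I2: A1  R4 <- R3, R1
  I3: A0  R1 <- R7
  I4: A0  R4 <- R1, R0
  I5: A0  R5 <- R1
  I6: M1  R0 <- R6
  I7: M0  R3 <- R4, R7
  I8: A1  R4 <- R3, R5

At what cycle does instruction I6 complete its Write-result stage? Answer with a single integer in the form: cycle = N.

cycle = 25

cycle 1: I1 issues→M0
cycle 2: I1 reads | I2 issues→A1
cycle 3: I3 issues→A0
cycle 4: I3 reads
cycle 5: I3 exec-done
cycle 7: I1 exec-done
cycle 8: I1 writes R3
cycle 9: I2 reads
cycle 10: I3 writes R1
cycle 11: I2 exec-done
cycle 12: I2 writes R4
cycle 13: I4 issues→A0
cycle 14: I4 reads
cycle 15: I4 exec-done
cycle 16: I4 writes R4
cycle 17: I5 issues→A0
cycle 18: I5 reads | I6 issues→M1
cycle 19: I5 exec-done | I6 reads | I7 issues→M0
cycle 20: I5 writes R5 | I7 reads | I8 issues→A1
cycle 24: I6 exec-done
cycle 25: I6 writes R0 | I7 exec-done
cycle 26: I7 writes R3
cycle 27: I8 reads
cycle 29: I8 exec-done
cycle 30: I8 writes R4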